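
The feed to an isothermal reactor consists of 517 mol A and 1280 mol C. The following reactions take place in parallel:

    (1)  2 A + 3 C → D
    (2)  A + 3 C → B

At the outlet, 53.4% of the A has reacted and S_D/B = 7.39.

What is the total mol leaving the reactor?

Conversion of A: A consumed = 0.534 × 517 = 276.1 mol = 2ξ₁ + 1ξ₂.
Selectivity: 1ξ₁ / (1ξ₂) = 7.39 → ξ₁ = 7.39 ξ₂.
Substitute: (2·7.39 + 1) ξ₂ = 276.1 → ξ₂ = 17.5 mol, ξ₁ = 129.3 mol.
Outlet amounts (n = n₀ + Σ ν·ξ):
  A: 517 − 2(129.3) − 1(17.5) = 240.9
  C: 1280 − 3(129.3) − 3(17.5) = 839.6
  D: 0 + 1(129.3) = 129.3
  B: 0 + 1(17.5) = 17.5
Total out = 240.9 + 839.6 + 129.3 + 17.5 = 1227 mol.

1230 mol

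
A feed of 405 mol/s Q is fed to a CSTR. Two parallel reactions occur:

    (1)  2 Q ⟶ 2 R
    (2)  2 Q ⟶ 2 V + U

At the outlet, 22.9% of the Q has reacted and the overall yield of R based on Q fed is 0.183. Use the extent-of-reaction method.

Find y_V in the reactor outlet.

0.045

Yield of R: 2ξ₁ / 405 = 0.183 → ξ₁ = 37.06 mol/s.
Conversion of Q: 2ξ₁ + 2ξ₂ = 0.229 × 405 = 92.75 → ξ₂ = 9.315 mol/s.
Outlet amounts (n = n₀ + Σ ν·ξ):
  Q: 405 − 2(37.06) − 2(9.315) = 312.3
  R: 0 + 2(37.06) = 74.11
  V: 0 + 2(9.315) = 18.63
  U: 0 + 1(9.315) = 9.315
Total out = 414.3 mol/s; y_V = 18.63 / 414.3 = 0.04497.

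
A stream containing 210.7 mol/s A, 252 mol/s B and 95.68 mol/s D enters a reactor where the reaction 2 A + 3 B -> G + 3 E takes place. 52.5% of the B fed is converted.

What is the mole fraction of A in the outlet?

B reacted = 0.525 × 252 = 132.3 mol/s; ν_B = −3, so ξ = 132.3/3 = 44.1 mol/s.
Outlet amounts (n = n₀ + ν ξ):
  A: 210.7 − 2(44.1) = 122.5
  B: 252 − 3(44.1) = 119.7
  G: 0 + 1(44.1) = 44.1
  E: 0 + 3(44.1) = 132.3
  D: 95.68 (inert)
Total out = 514.3 mol/s; y_A = 122.5 / 514.3 = 0.2382.

0.238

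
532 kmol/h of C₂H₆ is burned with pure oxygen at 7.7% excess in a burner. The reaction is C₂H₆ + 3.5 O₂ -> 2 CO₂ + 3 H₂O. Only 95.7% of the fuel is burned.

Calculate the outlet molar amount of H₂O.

1530 kmol/h

Stoichiometric O₂ = 3.5 × 532 = 1862 kmol/h; O₂ fed = 1862 × 1.077 = 2005 kmol/h.
Fuel reacted = 0.957 × 532 → ξ = 509.1 kmol/h.
Outlet (n = n₀ + ν ξ):
  C₂H₆: 532 − 1(509.1) = 22.88
  O₂: 2005 − 3.5(509.1) = 223.4
  CO₂: 0 + 2(509.1) = 1018
  H₂O: 0 + 3(509.1) = 1527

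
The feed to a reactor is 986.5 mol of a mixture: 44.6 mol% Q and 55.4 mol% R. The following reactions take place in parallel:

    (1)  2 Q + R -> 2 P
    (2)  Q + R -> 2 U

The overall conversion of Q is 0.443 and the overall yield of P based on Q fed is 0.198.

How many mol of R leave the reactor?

Yield of P: 2ξ₁ / 440 = 0.198 → ξ₁ = 43.56 mol.
Conversion of Q: 2ξ₁ + 1ξ₂ = 0.443 × 440 = 194.9 → ξ₂ = 107.8 mol.
Outlet amounts (n = n₀ + Σ ν·ξ):
  Q: 440 − 2(43.56) − 1(107.8) = 245.1
  R: 546.5 − 1(43.56) − 1(107.8) = 395.2
  P: 0 + 2(43.56) = 87.12
  U: 0 + 2(107.8) = 215.6

395 mol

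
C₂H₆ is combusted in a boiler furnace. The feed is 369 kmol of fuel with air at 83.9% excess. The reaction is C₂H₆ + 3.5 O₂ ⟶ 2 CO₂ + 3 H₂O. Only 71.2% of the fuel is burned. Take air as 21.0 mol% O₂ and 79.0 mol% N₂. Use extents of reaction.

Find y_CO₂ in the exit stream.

0.0445

Stoichiometric O₂ = 3.5 × 369 = 1292 kmol; O₂ fed = 1292 × 1.839 = 2375 kmol.
N₂ fed = 2375 × 79/21 = 8935 kmol.
Fuel reacted = 0.712 × 369 → ξ = 262.7 kmol.
Outlet (n = n₀ + ν ξ):
  C₂H₆: 369 − 1(262.7) = 106.3
  O₂: 2375 − 3.5(262.7) = 1456
  N₂: 8935 (inert)
  CO₂: 0 + 2(262.7) = 525.5
  H₂O: 0 + 3(262.7) = 788.2
Total out = 11810 kmol; y_CO₂ = 525.5 / 11810 = 0.04449.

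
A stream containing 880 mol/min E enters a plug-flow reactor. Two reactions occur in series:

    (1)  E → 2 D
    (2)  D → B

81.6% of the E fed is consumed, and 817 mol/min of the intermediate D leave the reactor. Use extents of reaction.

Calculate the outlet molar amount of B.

619 mol/min

Conversion of E: E consumed = 1ξ₁ = 0.816 × 880 → ξ₁ = 718.1 mol/min.
D balance: n_D = 0 + 2ξ₁ − 1ξ₂ = 817 → ξ₂ = (2·718.1 − 817)/1 = 619.2 mol/min.
Outlet amounts (n = n₀ + Σ ν·ξ):
  E: 880 − 1(718.1) = 161.9
  D: 0 + 2(718.1) − 1(619.2) = 817
  B: 0 + 1(619.2) = 619.2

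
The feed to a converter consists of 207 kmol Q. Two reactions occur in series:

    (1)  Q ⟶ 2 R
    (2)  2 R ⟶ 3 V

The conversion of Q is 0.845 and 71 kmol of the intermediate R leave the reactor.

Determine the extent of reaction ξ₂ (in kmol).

Conversion of Q: Q consumed = 1ξ₁ = 0.845 × 207 → ξ₁ = 174.9 kmol.
R balance: n_R = 0 + 2ξ₁ − 2ξ₂ = 71 → ξ₂ = (2·174.9 − 71)/2 = 139.4 kmol.
Outlet amounts (n = n₀ + Σ ν·ξ):
  Q: 207 − 1(174.9) = 32.09
  R: 0 + 2(174.9) − 2(139.4) = 71
  V: 0 + 3(139.4) = 418.2

ξ₂ = 139 kmol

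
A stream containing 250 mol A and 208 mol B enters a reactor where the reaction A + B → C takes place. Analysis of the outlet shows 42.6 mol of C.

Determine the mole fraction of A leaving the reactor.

0.499

For C: n = n₀ + 1ξ → 42.6 = 0 + 1ξ, giving ξ = 42.6 mol.
Outlet amounts (n = n₀ + ν ξ):
  A: 250 − 1(42.6) = 207.4
  B: 208 − 1(42.6) = 165.4
  C: 0 + 1(42.6) = 42.6
Total out = 415.4 mol; y_A = 207.4 / 415.4 = 0.4993.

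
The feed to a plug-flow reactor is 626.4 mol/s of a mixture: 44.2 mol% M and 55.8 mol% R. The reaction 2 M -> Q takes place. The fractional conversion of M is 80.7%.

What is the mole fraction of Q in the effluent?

0.217

M reacted = 0.807 × 276.9 = 223.4 mol/s; ν_M = −2, so ξ = 223.4/2 = 111.7 mol/s.
Outlet amounts (n = n₀ + ν ξ):
  M: 276.9 − 2(111.7) = 53.44
  Q: 0 + 1(111.7) = 111.7
  R: 349.5 (inert)
Total out = 514.7 mol/s; y_Q = 111.7 / 514.7 = 0.2171.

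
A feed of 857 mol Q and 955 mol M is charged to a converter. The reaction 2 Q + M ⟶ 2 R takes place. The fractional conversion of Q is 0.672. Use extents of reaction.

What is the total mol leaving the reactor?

1520 mol

Q reacted = 0.672 × 857 = 575.9 mol; ν_Q = −2, so ξ = 575.9/2 = 288 mol.
Outlet amounts (n = n₀ + ν ξ):
  Q: 857 − 2(288) = 281.1
  M: 955 − 1(288) = 667
  R: 0 + 2(288) = 575.9
Total out = 281.1 + 667 + 575.9 = 1524 mol.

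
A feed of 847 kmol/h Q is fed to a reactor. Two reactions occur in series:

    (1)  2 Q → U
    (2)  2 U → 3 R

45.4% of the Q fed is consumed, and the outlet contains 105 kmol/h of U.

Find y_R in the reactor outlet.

0.187

Conversion of Q: Q consumed = 2ξ₁ = 0.454 × 847 → ξ₁ = 192.3 kmol/h.
U balance: n_U = 0 + 1ξ₁ − 2ξ₂ = 105 → ξ₂ = (1·192.3 − 105)/2 = 43.63 kmol/h.
Outlet amounts (n = n₀ + Σ ν·ξ):
  Q: 847 − 2(192.3) = 462.5
  U: 0 + 1(192.3) − 2(43.63) = 105
  R: 0 + 3(43.63) = 130.9
Total out = 698.4 kmol/h; y_R = 130.9 / 698.4 = 0.1874.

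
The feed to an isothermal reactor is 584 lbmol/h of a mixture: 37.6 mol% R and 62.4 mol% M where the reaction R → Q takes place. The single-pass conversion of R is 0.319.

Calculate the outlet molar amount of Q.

R reacted = 0.319 × 219.6 = 70.05 lbmol/h; ν_R = −1, so ξ = 70.05/1 = 70.05 lbmol/h.
Outlet amounts (n = n₀ + ν ξ):
  R: 219.6 − 1(70.05) = 149.5
  Q: 0 + 1(70.05) = 70.05
  M: 364.4 (inert)

70 lbmol/h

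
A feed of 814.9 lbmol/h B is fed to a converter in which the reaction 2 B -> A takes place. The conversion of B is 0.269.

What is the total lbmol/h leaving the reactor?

705 lbmol/h

B reacted = 0.269 × 814.9 = 219.2 lbmol/h; ν_B = −2, so ξ = 219.2/2 = 109.6 lbmol/h.
Outlet amounts (n = n₀ + ν ξ):
  B: 814.9 − 2(109.6) = 595.7
  A: 0 + 1(109.6) = 109.6
Total out = 595.7 + 109.6 = 705.3 lbmol/h.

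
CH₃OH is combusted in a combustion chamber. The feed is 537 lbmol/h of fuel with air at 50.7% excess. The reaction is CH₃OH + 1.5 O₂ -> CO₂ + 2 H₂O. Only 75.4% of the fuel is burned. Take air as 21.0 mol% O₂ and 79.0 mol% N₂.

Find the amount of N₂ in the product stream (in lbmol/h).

4570 lbmol/h

Stoichiometric O₂ = 1.5 × 537 = 805.5 lbmol/h; O₂ fed = 805.5 × 1.507 = 1214 lbmol/h.
N₂ fed = 1214 × 79/21 = 4567 lbmol/h.
Fuel reacted = 0.754 × 537 → ξ = 404.9 lbmol/h.
Outlet (n = n₀ + ν ξ):
  CH₃OH: 537 − 1(404.9) = 132.1
  O₂: 1214 − 1.5(404.9) = 606.5
  N₂: 4567 (inert)
  CO₂: 0 + 1(404.9) = 404.9
  H₂O: 0 + 2(404.9) = 809.8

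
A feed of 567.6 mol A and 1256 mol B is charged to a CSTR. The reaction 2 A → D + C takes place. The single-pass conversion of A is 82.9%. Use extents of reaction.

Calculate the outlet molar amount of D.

A reacted = 0.829 × 567.6 = 470.5 mol; ν_A = −2, so ξ = 470.5/2 = 235.3 mol.
Outlet amounts (n = n₀ + ν ξ):
  A: 567.6 − 2(235.3) = 97.06
  D: 0 + 1(235.3) = 235.3
  C: 0 + 1(235.3) = 235.3
  B: 1256 (inert)

235 mol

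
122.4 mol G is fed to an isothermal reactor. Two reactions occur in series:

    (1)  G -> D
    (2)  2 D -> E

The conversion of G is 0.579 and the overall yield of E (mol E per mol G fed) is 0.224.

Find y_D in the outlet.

0.169

Conversion of G: G consumed = 1ξ₁ = 0.579 × 122.4 → ξ₁ = 70.87 mol.
Yield of E: 1ξ₂ / 122.4 = 0.224 → ξ₂ = 27.42 mol.
Outlet amounts (n = n₀ + Σ ν·ξ):
  G: 122.4 − 1(70.87) = 51.53
  D: 0 + 1(70.87) − 2(27.42) = 16.03
  E: 0 + 1(27.42) = 27.42
Total out = 94.98 mol; y_D = 16.03 / 94.98 = 0.1688.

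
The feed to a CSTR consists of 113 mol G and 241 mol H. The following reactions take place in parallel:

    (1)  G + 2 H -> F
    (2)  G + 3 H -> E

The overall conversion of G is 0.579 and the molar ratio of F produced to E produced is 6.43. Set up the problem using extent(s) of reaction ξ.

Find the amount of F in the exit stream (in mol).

Conversion of G: G consumed = 0.579 × 113 = 65.43 mol = 1ξ₁ + 1ξ₂.
Selectivity: 1ξ₁ / (1ξ₂) = 6.43 → ξ₁ = 6.43 ξ₂.
Substitute: (1·6.43 + 1) ξ₂ = 65.43 → ξ₂ = 8.806 mol, ξ₁ = 56.62 mol.
Outlet amounts (n = n₀ + Σ ν·ξ):
  G: 113 − 1(56.62) − 1(8.806) = 47.57
  H: 241 − 2(56.62) − 3(8.806) = 101.3
  F: 0 + 1(56.62) = 56.62
  E: 0 + 1(8.806) = 8.806

56.6 mol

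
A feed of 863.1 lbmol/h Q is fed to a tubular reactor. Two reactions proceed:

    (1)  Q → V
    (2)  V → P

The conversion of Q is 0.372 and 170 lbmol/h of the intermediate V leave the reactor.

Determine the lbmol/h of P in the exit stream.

Conversion of Q: Q consumed = 1ξ₁ = 0.372 × 863.1 → ξ₁ = 321.1 lbmol/h.
V balance: n_V = 0 + 1ξ₁ − 1ξ₂ = 170 → ξ₂ = (1·321.1 − 170)/1 = 151.1 lbmol/h.
Outlet amounts (n = n₀ + Σ ν·ξ):
  Q: 863.1 − 1(321.1) = 542
  V: 0 + 1(321.1) − 1(151.1) = 170
  P: 0 + 1(151.1) = 151.1

151 lbmol/h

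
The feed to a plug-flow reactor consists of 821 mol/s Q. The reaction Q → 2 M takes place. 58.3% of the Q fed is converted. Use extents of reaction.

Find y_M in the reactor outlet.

0.737

Q reacted = 0.583 × 821 = 478.6 mol/s; ν_Q = −1, so ξ = 478.6/1 = 478.6 mol/s.
Outlet amounts (n = n₀ + ν ξ):
  Q: 821 − 1(478.6) = 342.4
  M: 0 + 2(478.6) = 957.3
Total out = 1300 mol/s; y_M = 957.3 / 1300 = 0.7366.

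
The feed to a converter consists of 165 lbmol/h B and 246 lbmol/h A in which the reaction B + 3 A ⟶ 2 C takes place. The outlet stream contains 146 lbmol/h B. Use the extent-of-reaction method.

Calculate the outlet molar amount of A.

For B: n = n₀ − 1ξ → 146 = 165 − 1ξ, giving ξ = 19 lbmol/h.
Outlet amounts (n = n₀ + ν ξ):
  B: 165 − 1(19) = 146
  A: 246 − 3(19) = 189
  C: 0 + 2(19) = 38

189 lbmol/h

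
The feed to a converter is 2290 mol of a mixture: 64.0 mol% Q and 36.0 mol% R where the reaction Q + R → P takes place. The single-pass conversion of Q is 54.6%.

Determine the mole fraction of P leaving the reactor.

0.537

Q reacted = 0.546 × 1466 = 800.2 mol; ν_Q = −1, so ξ = 800.2/1 = 800.2 mol.
Outlet amounts (n = n₀ + ν ξ):
  Q: 1466 − 1(800.2) = 665.4
  R: 824.4 − 1(800.2) = 24.18
  P: 0 + 1(800.2) = 800.2
Total out = 1490 mol; y_P = 800.2 / 1490 = 0.5371.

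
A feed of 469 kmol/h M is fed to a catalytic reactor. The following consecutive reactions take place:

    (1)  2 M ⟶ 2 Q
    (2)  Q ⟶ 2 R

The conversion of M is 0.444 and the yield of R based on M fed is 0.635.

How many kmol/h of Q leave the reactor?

Conversion of M: M consumed = 2ξ₁ = 0.444 × 469 → ξ₁ = 104.1 kmol/h.
Yield of R: 2ξ₂ / 469 = 0.635 → ξ₂ = 148.9 kmol/h.
Outlet amounts (n = n₀ + Σ ν·ξ):
  M: 469 − 2(104.1) = 260.8
  Q: 0 + 2(104.1) − 1(148.9) = 59.33
  R: 0 + 2(148.9) = 297.8

59.3 kmol/h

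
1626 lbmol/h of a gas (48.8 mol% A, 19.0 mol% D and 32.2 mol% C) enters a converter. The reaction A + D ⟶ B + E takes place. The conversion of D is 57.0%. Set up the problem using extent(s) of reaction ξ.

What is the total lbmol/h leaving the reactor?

1630 lbmol/h

D reacted = 0.57 × 308.9 = 176.1 lbmol/h; ν_D = −1, so ξ = 176.1/1 = 176.1 lbmol/h.
Outlet amounts (n = n₀ + ν ξ):
  A: 793.5 − 1(176.1) = 617.4
  D: 308.9 − 1(176.1) = 132.8
  B: 0 + 1(176.1) = 176.1
  E: 0 + 1(176.1) = 176.1
  C: 523.6 (inert)
Total out = 617.4 + 132.8 + 176.1 + 176.1 + 523.6 = 1626 lbmol/h.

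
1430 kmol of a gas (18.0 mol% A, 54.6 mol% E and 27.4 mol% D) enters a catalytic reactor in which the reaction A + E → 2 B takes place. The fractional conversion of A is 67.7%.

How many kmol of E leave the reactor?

607 kmol

A reacted = 0.677 × 257.4 = 174.3 kmol; ν_A = −1, so ξ = 174.3/1 = 174.3 kmol.
Outlet amounts (n = n₀ + ν ξ):
  A: 257.4 − 1(174.3) = 83.14
  E: 780.8 − 1(174.3) = 606.5
  B: 0 + 2(174.3) = 348.5
  D: 391.8 (inert)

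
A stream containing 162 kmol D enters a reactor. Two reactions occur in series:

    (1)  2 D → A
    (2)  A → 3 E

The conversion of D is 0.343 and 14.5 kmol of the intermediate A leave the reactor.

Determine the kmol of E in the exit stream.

39.8 kmol

Conversion of D: D consumed = 2ξ₁ = 0.343 × 162 → ξ₁ = 27.78 kmol.
A balance: n_A = 0 + 1ξ₁ − 1ξ₂ = 14.5 → ξ₂ = (1·27.78 − 14.5)/1 = 13.28 kmol.
Outlet amounts (n = n₀ + Σ ν·ξ):
  D: 162 − 2(27.78) = 106.4
  A: 0 + 1(27.78) − 1(13.28) = 14.5
  E: 0 + 3(13.28) = 39.85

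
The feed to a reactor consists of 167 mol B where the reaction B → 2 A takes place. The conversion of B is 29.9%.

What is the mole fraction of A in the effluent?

0.46

B reacted = 0.299 × 167 = 49.93 mol; ν_B = −1, so ξ = 49.93/1 = 49.93 mol.
Outlet amounts (n = n₀ + ν ξ):
  B: 167 − 1(49.93) = 117.1
  A: 0 + 2(49.93) = 99.87
Total out = 216.9 mol; y_A = 99.87 / 216.9 = 0.4604.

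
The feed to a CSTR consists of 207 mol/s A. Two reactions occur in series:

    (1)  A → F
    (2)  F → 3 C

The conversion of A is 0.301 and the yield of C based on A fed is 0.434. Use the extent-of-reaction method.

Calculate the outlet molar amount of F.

32.4 mol/s

Conversion of A: A consumed = 1ξ₁ = 0.301 × 207 → ξ₁ = 62.31 mol/s.
Yield of C: 3ξ₂ / 207 = 0.434 → ξ₂ = 29.95 mol/s.
Outlet amounts (n = n₀ + Σ ν·ξ):
  A: 207 − 1(62.31) = 144.7
  F: 0 + 1(62.31) − 1(29.95) = 32.36
  C: 0 + 3(29.95) = 89.84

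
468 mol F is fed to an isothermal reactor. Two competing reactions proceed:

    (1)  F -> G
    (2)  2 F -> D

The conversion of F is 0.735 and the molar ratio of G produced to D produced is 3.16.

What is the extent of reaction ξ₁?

Conversion of F: F consumed = 0.735 × 468 = 344 mol = 1ξ₁ + 2ξ₂.
Selectivity: 1ξ₁ / (1ξ₂) = 3.16 → ξ₁ = 3.16 ξ₂.
Substitute: (1·3.16 + 2) ξ₂ = 344 → ξ₂ = 66.66 mol, ξ₁ = 210.7 mol.
Outlet amounts (n = n₀ + Σ ν·ξ):
  F: 468 − 1(210.7) − 2(66.66) = 124
  G: 0 + 1(210.7) = 210.7
  D: 0 + 1(66.66) = 66.66

ξ₁ = 211 mol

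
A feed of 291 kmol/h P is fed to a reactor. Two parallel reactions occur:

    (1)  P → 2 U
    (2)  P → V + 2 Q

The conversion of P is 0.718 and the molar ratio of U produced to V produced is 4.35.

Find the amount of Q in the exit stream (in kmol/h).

132 kmol/h

Conversion of P: P consumed = 0.718 × 291 = 208.9 kmol/h = 1ξ₁ + 1ξ₂.
Selectivity: 2ξ₁ / (1ξ₂) = 4.35 → ξ₁ = 2.175 ξ₂.
Substitute: (1·2.175 + 1) ξ₂ = 208.9 → ξ₂ = 65.81 kmol/h, ξ₁ = 143.1 kmol/h.
Outlet amounts (n = n₀ + Σ ν·ξ):
  P: 291 − 1(143.1) − 1(65.81) = 82.06
  U: 0 + 2(143.1) = 286.3
  V: 0 + 1(65.81) = 65.81
  Q: 0 + 2(65.81) = 131.6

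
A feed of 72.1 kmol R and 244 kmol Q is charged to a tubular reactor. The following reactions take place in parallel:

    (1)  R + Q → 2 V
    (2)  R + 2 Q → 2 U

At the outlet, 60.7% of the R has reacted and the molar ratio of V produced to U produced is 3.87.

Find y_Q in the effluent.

0.623

Conversion of R: R consumed = 0.607 × 72.1 = 43.76 kmol = 1ξ₁ + 1ξ₂.
Selectivity: 2ξ₁ / (2ξ₂) = 3.87 → ξ₁ = 3.87 ξ₂.
Substitute: (1·3.87 + 1) ξ₂ = 43.76 → ξ₂ = 8.987 kmol, ξ₁ = 34.78 kmol.
Outlet amounts (n = n₀ + Σ ν·ξ):
  R: 72.1 − 1(34.78) − 1(8.987) = 28.34
  Q: 244 − 1(34.78) − 2(8.987) = 191.2
  V: 0 + 2(34.78) = 69.56
  U: 0 + 2(8.987) = 17.97
Total out = 307.1 kmol; y_Q = 191.2 / 307.1 = 0.6227.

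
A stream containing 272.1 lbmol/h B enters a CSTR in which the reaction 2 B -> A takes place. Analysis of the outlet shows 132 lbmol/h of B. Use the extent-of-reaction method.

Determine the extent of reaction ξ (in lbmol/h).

ξ = 70.1 lbmol/h

For B: n = n₀ − 2ξ → 132 = 272.1 − 2ξ, giving ξ = 70.05 lbmol/h.
Outlet amounts (n = n₀ + ν ξ):
  B: 272.1 − 2(70.05) = 132
  A: 0 + 1(70.05) = 70.05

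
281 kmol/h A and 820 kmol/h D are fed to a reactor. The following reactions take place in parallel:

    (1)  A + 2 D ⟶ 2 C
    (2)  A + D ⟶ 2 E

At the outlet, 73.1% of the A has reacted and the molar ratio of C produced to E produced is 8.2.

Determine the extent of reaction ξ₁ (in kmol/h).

Conversion of A: A consumed = 0.731 × 281 = 205.4 kmol/h = 1ξ₁ + 1ξ₂.
Selectivity: 2ξ₁ / (2ξ₂) = 8.2 → ξ₁ = 8.2 ξ₂.
Substitute: (1·8.2 + 1) ξ₂ = 205.4 → ξ₂ = 22.33 kmol/h, ξ₁ = 183.1 kmol/h.
Outlet amounts (n = n₀ + Σ ν·ξ):
  A: 281 − 1(183.1) − 1(22.33) = 75.59
  D: 820 − 2(183.1) − 1(22.33) = 431.5
  C: 0 + 2(183.1) = 366.2
  E: 0 + 2(22.33) = 44.65

ξ₁ = 183 kmol/h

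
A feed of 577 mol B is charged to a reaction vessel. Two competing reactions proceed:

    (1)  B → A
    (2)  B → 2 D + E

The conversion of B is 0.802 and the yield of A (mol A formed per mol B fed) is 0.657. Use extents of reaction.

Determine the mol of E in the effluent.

Yield of A: 1ξ₁ / 577 = 0.657 → ξ₁ = 379.1 mol.
Conversion of B: 1ξ₁ + 1ξ₂ = 0.802 × 577 = 462.8 → ξ₂ = 83.67 mol.
Outlet amounts (n = n₀ + Σ ν·ξ):
  B: 577 − 1(379.1) − 1(83.67) = 114.2
  A: 0 + 1(379.1) = 379.1
  D: 0 + 2(83.67) = 167.3
  E: 0 + 1(83.67) = 83.67

83.7 mol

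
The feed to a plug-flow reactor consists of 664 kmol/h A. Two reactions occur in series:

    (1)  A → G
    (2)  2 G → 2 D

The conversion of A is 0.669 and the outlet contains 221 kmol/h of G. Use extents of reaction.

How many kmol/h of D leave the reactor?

Conversion of A: A consumed = 1ξ₁ = 0.669 × 664 → ξ₁ = 444.2 kmol/h.
G balance: n_G = 0 + 1ξ₁ − 2ξ₂ = 221 → ξ₂ = (1·444.2 − 221)/2 = 111.6 kmol/h.
Outlet amounts (n = n₀ + Σ ν·ξ):
  A: 664 − 1(444.2) = 219.8
  G: 0 + 1(444.2) − 2(111.6) = 221
  D: 0 + 2(111.6) = 223.2

223 kmol/h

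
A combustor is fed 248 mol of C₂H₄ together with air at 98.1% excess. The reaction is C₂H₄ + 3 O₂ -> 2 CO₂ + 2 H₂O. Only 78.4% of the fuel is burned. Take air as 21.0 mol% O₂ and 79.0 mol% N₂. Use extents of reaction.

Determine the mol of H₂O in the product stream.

Stoichiometric O₂ = 3 × 248 = 744 mol; O₂ fed = 744 × 1.981 = 1474 mol.
N₂ fed = 1474 × 79/21 = 5545 mol.
Fuel reacted = 0.784 × 248 → ξ = 194.4 mol.
Outlet (n = n₀ + ν ξ):
  C₂H₄: 248 − 1(194.4) = 53.57
  O₂: 1474 − 3(194.4) = 890.6
  N₂: 5545 (inert)
  CO₂: 0 + 2(194.4) = 388.9
  H₂O: 0 + 2(194.4) = 388.9

389 mol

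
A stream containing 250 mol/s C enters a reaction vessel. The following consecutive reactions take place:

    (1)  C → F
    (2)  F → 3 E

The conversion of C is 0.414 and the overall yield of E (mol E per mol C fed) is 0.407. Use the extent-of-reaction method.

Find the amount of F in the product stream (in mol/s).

Conversion of C: C consumed = 1ξ₁ = 0.414 × 250 → ξ₁ = 103.5 mol/s.
Yield of E: 3ξ₂ / 250 = 0.407 → ξ₂ = 33.92 mol/s.
Outlet amounts (n = n₀ + Σ ν·ξ):
  C: 250 − 1(103.5) = 146.5
  F: 0 + 1(103.5) − 1(33.92) = 69.58
  E: 0 + 3(33.92) = 101.8

69.6 mol/s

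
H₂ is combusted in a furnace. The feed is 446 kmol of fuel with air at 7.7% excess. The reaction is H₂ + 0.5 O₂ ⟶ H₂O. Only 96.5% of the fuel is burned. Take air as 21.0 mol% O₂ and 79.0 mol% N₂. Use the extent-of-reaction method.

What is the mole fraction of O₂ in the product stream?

0.0182

Stoichiometric O₂ = 0.5 × 446 = 223 kmol; O₂ fed = 223 × 1.077 = 240.2 kmol.
N₂ fed = 240.2 × 79/21 = 903.5 kmol.
Fuel reacted = 0.965 × 446 → ξ = 430.4 kmol.
Outlet (n = n₀ + ν ξ):
  H₂: 446 − 1(430.4) = 15.61
  O₂: 240.2 − 0.5(430.4) = 24.98
  N₂: 903.5 (inert)
  H₂O: 0 + 1(430.4) = 430.4
Total out = 1374 kmol; y_O₂ = 24.98 / 1374 = 0.01817.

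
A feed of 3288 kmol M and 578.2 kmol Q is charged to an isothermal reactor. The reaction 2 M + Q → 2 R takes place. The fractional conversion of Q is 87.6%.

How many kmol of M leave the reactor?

2270 kmol

Q reacted = 0.876 × 578.2 = 506.5 kmol; ν_Q = −1, so ξ = 506.5/1 = 506.5 kmol.
Outlet amounts (n = n₀ + ν ξ):
  M: 3288 − 2(506.5) = 2275
  Q: 578.2 − 1(506.5) = 71.7
  R: 0 + 2(506.5) = 1013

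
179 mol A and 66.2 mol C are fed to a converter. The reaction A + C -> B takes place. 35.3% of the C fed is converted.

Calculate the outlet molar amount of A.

156 mol

C reacted = 0.353 × 66.2 = 23.37 mol; ν_C = −1, so ξ = 23.37/1 = 23.37 mol.
Outlet amounts (n = n₀ + ν ξ):
  A: 179 − 1(23.37) = 155.6
  C: 66.2 − 1(23.37) = 42.83
  B: 0 + 1(23.37) = 23.37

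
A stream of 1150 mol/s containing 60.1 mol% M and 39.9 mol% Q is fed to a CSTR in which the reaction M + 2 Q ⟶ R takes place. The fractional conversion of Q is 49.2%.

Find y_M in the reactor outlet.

0.626

Q reacted = 0.492 × 458.9 = 225.8 mol/s; ν_Q = −2, so ξ = 225.8/2 = 112.9 mol/s.
Outlet amounts (n = n₀ + ν ξ):
  M: 691.1 − 1(112.9) = 578.3
  Q: 458.9 − 2(112.9) = 233.1
  R: 0 + 1(112.9) = 112.9
Total out = 924.2 mol/s; y_M = 578.3 / 924.2 = 0.6257.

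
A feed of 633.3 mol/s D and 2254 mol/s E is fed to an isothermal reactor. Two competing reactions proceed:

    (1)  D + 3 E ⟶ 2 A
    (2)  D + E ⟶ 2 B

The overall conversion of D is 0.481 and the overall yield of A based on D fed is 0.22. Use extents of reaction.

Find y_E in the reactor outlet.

0.659

Yield of A: 2ξ₁ / 633.3 = 0.22 → ξ₁ = 69.66 mol/s.
Conversion of D: 1ξ₁ + 1ξ₂ = 0.481 × 633.3 = 304.6 → ξ₂ = 235 mol/s.
Outlet amounts (n = n₀ + Σ ν·ξ):
  D: 633.3 − 1(69.66) − 1(235) = 328.7
  E: 2254 − 3(69.66) − 1(235) = 1810
  A: 0 + 2(69.66) = 139.3
  B: 0 + 2(235) = 469.9
Total out = 2748 mol/s; y_E = 1810 / 2748 = 0.6587.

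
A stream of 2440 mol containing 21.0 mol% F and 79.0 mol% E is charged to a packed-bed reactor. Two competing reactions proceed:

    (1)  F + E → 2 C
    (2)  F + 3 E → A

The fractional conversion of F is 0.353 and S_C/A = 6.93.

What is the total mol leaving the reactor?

2320 mol

Conversion of F: F consumed = 0.353 × 512.4 = 180.9 mol = 1ξ₁ + 1ξ₂.
Selectivity: 2ξ₁ / (1ξ₂) = 6.93 → ξ₁ = 3.465 ξ₂.
Substitute: (1·3.465 + 1) ξ₂ = 180.9 → ξ₂ = 40.51 mol, ξ₁ = 140.4 mol.
Outlet amounts (n = n₀ + Σ ν·ξ):
  F: 512.4 − 1(140.4) − 1(40.51) = 331.5
  E: 1928 − 1(140.4) − 3(40.51) = 1666
  C: 0 + 2(140.4) = 280.7
  A: 0 + 1(40.51) = 40.51
Total out = 331.5 + 1666 + 280.7 + 40.51 = 2318 mol.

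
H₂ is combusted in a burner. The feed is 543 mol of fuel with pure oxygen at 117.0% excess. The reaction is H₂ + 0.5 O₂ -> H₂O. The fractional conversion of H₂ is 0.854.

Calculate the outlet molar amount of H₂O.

Stoichiometric O₂ = 0.5 × 543 = 271.5 mol; O₂ fed = 271.5 × 2.170 = 589.2 mol.
Fuel reacted = 0.854 × 543 → ξ = 463.7 mol.
Outlet (n = n₀ + ν ξ):
  H₂: 543 − 1(463.7) = 79.28
  O₂: 589.2 − 0.5(463.7) = 357.3
  H₂O: 0 + 1(463.7) = 463.7

464 mol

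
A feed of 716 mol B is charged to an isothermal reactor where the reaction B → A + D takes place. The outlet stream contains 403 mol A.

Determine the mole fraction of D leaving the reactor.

For A: n = n₀ + 1ξ → 403 = 0 + 1ξ, giving ξ = 403 mol.
Outlet amounts (n = n₀ + ν ξ):
  B: 716 − 1(403) = 313
  A: 0 + 1(403) = 403
  D: 0 + 1(403) = 403
Total out = 1119 mol; y_D = 403 / 1119 = 0.3601.

0.36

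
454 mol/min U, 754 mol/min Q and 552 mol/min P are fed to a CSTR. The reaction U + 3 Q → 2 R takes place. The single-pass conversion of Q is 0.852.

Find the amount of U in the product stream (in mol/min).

Q reacted = 0.852 × 754 = 642.4 mol/min; ν_Q = −3, so ξ = 642.4/3 = 214.1 mol/min.
Outlet amounts (n = n₀ + ν ξ):
  U: 454 − 1(214.1) = 239.9
  Q: 754 − 3(214.1) = 111.6
  R: 0 + 2(214.1) = 428.3
  P: 552 (inert)

240 mol/min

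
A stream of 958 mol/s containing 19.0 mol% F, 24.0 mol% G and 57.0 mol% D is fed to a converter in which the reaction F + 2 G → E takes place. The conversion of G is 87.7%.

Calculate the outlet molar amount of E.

G reacted = 0.877 × 229.9 = 201.6 mol/s; ν_G = −2, so ξ = 201.6/2 = 100.8 mol/s.
Outlet amounts (n = n₀ + ν ξ):
  F: 182 − 1(100.8) = 81.2
  G: 229.9 − 2(100.8) = 28.28
  E: 0 + 1(100.8) = 100.8
  D: 546.1 (inert)

101 mol/s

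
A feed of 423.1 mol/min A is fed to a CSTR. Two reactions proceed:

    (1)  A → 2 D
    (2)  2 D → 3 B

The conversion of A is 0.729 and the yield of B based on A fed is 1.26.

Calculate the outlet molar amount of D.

261 mol/min

Conversion of A: A consumed = 1ξ₁ = 0.729 × 423.1 → ξ₁ = 308.4 mol/min.
Yield of B: 3ξ₂ / 423.1 = 1.26 → ξ₂ = 177.7 mol/min.
Outlet amounts (n = n₀ + Σ ν·ξ):
  A: 423.1 − 1(308.4) = 114.7
  D: 0 + 2(308.4) − 2(177.7) = 261.5
  B: 0 + 3(177.7) = 533.1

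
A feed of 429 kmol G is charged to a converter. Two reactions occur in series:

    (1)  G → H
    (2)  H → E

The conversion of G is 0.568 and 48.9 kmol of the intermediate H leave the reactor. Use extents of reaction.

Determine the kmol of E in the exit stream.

195 kmol

Conversion of G: G consumed = 1ξ₁ = 0.568 × 429 → ξ₁ = 243.7 kmol.
H balance: n_H = 0 + 1ξ₁ − 1ξ₂ = 48.9 → ξ₂ = (1·243.7 − 48.9)/1 = 194.8 kmol.
Outlet amounts (n = n₀ + Σ ν·ξ):
  G: 429 − 1(243.7) = 185.3
  H: 0 + 1(243.7) − 1(194.8) = 48.9
  E: 0 + 1(194.8) = 194.8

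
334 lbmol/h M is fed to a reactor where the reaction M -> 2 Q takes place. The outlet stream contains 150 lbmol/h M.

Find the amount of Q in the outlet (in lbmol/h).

368 lbmol/h

For M: n = n₀ − 1ξ → 150 = 334 − 1ξ, giving ξ = 184 lbmol/h.
Outlet amounts (n = n₀ + ν ξ):
  M: 334 − 1(184) = 150
  Q: 0 + 2(184) = 368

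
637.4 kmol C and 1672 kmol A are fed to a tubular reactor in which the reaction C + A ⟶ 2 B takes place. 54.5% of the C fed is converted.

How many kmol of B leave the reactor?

695 kmol

C reacted = 0.545 × 637.4 = 347.4 kmol; ν_C = −1, so ξ = 347.4/1 = 347.4 kmol.
Outlet amounts (n = n₀ + ν ξ):
  C: 637.4 − 1(347.4) = 290
  A: 1672 − 1(347.4) = 1325
  B: 0 + 2(347.4) = 694.8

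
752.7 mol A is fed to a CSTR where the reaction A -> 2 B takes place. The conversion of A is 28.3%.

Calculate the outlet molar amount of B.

426 mol

A reacted = 0.283 × 752.7 = 213 mol; ν_A = −1, so ξ = 213/1 = 213 mol.
Outlet amounts (n = n₀ + ν ξ):
  A: 752.7 − 1(213) = 539.7
  B: 0 + 2(213) = 426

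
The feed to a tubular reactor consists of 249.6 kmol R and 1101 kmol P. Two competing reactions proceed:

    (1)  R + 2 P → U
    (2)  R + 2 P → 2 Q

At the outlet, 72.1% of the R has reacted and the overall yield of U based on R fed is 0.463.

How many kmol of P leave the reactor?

741 kmol

Yield of U: 1ξ₁ / 249.6 = 0.463 → ξ₁ = 115.6 kmol.
Conversion of R: 1ξ₁ + 1ξ₂ = 0.721 × 249.6 = 180 → ξ₂ = 64.4 kmol.
Outlet amounts (n = n₀ + Σ ν·ξ):
  R: 249.6 − 1(115.6) − 1(64.4) = 69.64
  P: 1101 − 2(115.6) − 2(64.4) = 741.1
  U: 0 + 1(115.6) = 115.6
  Q: 0 + 2(64.4) = 128.8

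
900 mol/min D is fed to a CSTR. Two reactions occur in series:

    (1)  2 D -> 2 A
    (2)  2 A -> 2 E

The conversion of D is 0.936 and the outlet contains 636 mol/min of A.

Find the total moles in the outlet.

Conversion of D: D consumed = 2ξ₁ = 0.936 × 900 → ξ₁ = 421.2 mol/min.
A balance: n_A = 0 + 2ξ₁ − 2ξ₂ = 636 → ξ₂ = (2·421.2 − 636)/2 = 103.2 mol/min.
Outlet amounts (n = n₀ + Σ ν·ξ):
  D: 900 − 2(421.2) = 57.6
  A: 0 + 2(421.2) − 2(103.2) = 636
  E: 0 + 2(103.2) = 206.4
Total out = 57.6 + 636 + 206.4 = 900 mol/min.

900 mol/min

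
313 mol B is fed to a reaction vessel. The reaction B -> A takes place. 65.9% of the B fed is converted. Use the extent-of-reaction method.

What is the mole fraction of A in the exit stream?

0.659

B reacted = 0.659 × 313 = 206.3 mol; ν_B = −1, so ξ = 206.3/1 = 206.3 mol.
Outlet amounts (n = n₀ + ν ξ):
  B: 313 − 1(206.3) = 106.7
  A: 0 + 1(206.3) = 206.3
Total out = 313 mol; y_A = 206.3 / 313 = 0.659.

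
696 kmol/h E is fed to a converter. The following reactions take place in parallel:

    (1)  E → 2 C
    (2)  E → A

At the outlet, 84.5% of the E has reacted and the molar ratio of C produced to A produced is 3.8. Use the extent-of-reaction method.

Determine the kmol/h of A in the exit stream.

Conversion of E: E consumed = 0.845 × 696 = 588.1 kmol/h = 1ξ₁ + 1ξ₂.
Selectivity: 2ξ₁ / (1ξ₂) = 3.8 → ξ₁ = 1.9 ξ₂.
Substitute: (1·1.9 + 1) ξ₂ = 588.1 → ξ₂ = 202.8 kmol/h, ξ₁ = 385.3 kmol/h.
Outlet amounts (n = n₀ + Σ ν·ξ):
  E: 696 − 1(385.3) − 1(202.8) = 107.9
  C: 0 + 2(385.3) = 770.6
  A: 0 + 1(202.8) = 202.8

203 kmol/h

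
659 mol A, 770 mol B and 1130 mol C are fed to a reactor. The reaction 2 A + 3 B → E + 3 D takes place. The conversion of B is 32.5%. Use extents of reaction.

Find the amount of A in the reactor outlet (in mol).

B reacted = 0.325 × 770 = 250.2 mol; ν_B = −3, so ξ = 250.2/3 = 83.42 mol.
Outlet amounts (n = n₀ + ν ξ):
  A: 659 − 2(83.42) = 492.2
  B: 770 − 3(83.42) = 519.8
  E: 0 + 1(83.42) = 83.42
  D: 0 + 3(83.42) = 250.2
  C: 1130 (inert)

492 mol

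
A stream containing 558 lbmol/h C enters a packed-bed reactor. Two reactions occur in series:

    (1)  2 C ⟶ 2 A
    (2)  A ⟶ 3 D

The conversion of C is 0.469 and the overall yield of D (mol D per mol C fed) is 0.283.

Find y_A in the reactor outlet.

0.315

Conversion of C: C consumed = 2ξ₁ = 0.469 × 558 → ξ₁ = 130.9 lbmol/h.
Yield of D: 3ξ₂ / 558 = 0.283 → ξ₂ = 52.64 lbmol/h.
Outlet amounts (n = n₀ + Σ ν·ξ):
  C: 558 − 2(130.9) = 296.3
  A: 0 + 2(130.9) − 1(52.64) = 209.1
  D: 0 + 3(52.64) = 157.9
Total out = 663.3 lbmol/h; y_A = 209.1 / 663.3 = 0.3152.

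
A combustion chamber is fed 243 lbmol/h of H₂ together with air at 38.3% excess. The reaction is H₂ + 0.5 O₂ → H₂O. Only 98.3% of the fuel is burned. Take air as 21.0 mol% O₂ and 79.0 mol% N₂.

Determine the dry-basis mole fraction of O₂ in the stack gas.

0.071

Stoichiometric O₂ = 0.5 × 243 = 121.5 lbmol/h; O₂ fed = 121.5 × 1.383 = 168 lbmol/h.
N₂ fed = 168 × 79/21 = 632.1 lbmol/h.
Fuel reacted = 0.983 × 243 → ξ = 238.9 lbmol/h.
Outlet (n = n₀ + ν ξ):
  H₂: 243 − 1(238.9) = 4.131
  O₂: 168 − 0.5(238.9) = 48.6
  N₂: 632.1 (inert)
  H₂O: 0 + 1(238.9) = 238.9
Dry total = 684.9 lbmol/h; y_O₂ (dry) = 48.6 / 684.9 = 0.07096.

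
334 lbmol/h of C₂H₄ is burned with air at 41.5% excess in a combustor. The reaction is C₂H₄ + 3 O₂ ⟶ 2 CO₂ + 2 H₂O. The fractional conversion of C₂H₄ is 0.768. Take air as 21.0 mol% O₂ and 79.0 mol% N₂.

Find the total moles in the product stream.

Stoichiometric O₂ = 3 × 334 = 1002 lbmol/h; O₂ fed = 1002 × 1.415 = 1418 lbmol/h.
N₂ fed = 1418 × 79/21 = 5334 lbmol/h.
Fuel reacted = 0.768 × 334 → ξ = 256.5 lbmol/h.
Outlet (n = n₀ + ν ξ):
  C₂H₄: 334 − 1(256.5) = 77.49
  O₂: 1418 − 3(256.5) = 648.3
  N₂: 5334 (inert)
  CO₂: 0 + 2(256.5) = 513
  H₂O: 0 + 2(256.5) = 513
Total out = 77.49 + 648.3 + 5334 + 513 + 513 = 7086 lbmol/h.

7090 lbmol/h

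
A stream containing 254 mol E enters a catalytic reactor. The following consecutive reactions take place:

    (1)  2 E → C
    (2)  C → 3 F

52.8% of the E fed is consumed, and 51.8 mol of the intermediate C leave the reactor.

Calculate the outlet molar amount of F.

45.8 mol

Conversion of E: E consumed = 2ξ₁ = 0.528 × 254 → ξ₁ = 67.06 mol.
C balance: n_C = 0 + 1ξ₁ − 1ξ₂ = 51.8 → ξ₂ = (1·67.06 − 51.8)/1 = 15.26 mol.
Outlet amounts (n = n₀ + Σ ν·ξ):
  E: 254 − 2(67.06) = 119.9
  C: 0 + 1(67.06) − 1(15.26) = 51.8
  F: 0 + 3(15.26) = 45.77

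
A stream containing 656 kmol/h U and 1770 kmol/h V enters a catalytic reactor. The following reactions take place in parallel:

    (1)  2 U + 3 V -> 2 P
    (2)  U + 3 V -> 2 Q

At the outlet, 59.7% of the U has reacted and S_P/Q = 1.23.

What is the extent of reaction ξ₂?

ξ₂ = 113 kmol/h

Conversion of U: U consumed = 0.597 × 656 = 391.6 kmol/h = 2ξ₁ + 1ξ₂.
Selectivity: 2ξ₁ / (2ξ₂) = 1.23 → ξ₁ = 1.23 ξ₂.
Substitute: (2·1.23 + 1) ξ₂ = 391.6 → ξ₂ = 113.2 kmol/h, ξ₁ = 139.2 kmol/h.
Outlet amounts (n = n₀ + Σ ν·ξ):
  U: 656 − 2(139.2) − 1(113.2) = 264.4
  V: 1770 − 3(139.2) − 3(113.2) = 1013
  P: 0 + 2(139.2) = 278.4
  Q: 0 + 2(113.2) = 226.4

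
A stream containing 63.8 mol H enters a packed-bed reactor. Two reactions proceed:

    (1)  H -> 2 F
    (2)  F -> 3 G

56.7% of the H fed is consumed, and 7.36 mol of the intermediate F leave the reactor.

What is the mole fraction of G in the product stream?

0.848

Conversion of H: H consumed = 1ξ₁ = 0.567 × 63.8 → ξ₁ = 36.17 mol.
F balance: n_F = 0 + 2ξ₁ − 1ξ₂ = 7.36 → ξ₂ = (2·36.17 − 7.36)/1 = 64.99 mol.
Outlet amounts (n = n₀ + Σ ν·ξ):
  H: 63.8 − 1(36.17) = 27.63
  F: 0 + 2(36.17) − 1(64.99) = 7.36
  G: 0 + 3(64.99) = 195
Total out = 230 mol; y_G = 195 / 230 = 0.8479.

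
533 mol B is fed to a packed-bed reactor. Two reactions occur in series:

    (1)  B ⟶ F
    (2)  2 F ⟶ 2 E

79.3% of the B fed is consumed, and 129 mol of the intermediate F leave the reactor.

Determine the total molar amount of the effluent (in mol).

Conversion of B: B consumed = 1ξ₁ = 0.793 × 533 → ξ₁ = 422.7 mol.
F balance: n_F = 0 + 1ξ₁ − 2ξ₂ = 129 → ξ₂ = (1·422.7 − 129)/2 = 146.8 mol.
Outlet amounts (n = n₀ + Σ ν·ξ):
  B: 533 − 1(422.7) = 110.3
  F: 0 + 1(422.7) − 2(146.8) = 129
  E: 0 + 2(146.8) = 293.7
Total out = 110.3 + 129 + 293.7 = 533 mol.

533 mol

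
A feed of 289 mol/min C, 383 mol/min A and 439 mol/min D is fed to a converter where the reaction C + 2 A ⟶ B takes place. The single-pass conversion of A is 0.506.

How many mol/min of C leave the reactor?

A reacted = 0.506 × 383 = 193.8 mol/min; ν_A = −2, so ξ = 193.8/2 = 96.9 mol/min.
Outlet amounts (n = n₀ + ν ξ):
  C: 289 − 1(96.9) = 192.1
  A: 383 − 2(96.9) = 189.2
  B: 0 + 1(96.9) = 96.9
  D: 439 (inert)

192 mol/min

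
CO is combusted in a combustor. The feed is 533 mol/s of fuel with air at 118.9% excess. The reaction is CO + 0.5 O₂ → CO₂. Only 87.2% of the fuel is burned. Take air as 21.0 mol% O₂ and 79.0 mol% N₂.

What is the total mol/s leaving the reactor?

3080 mol/s

Stoichiometric O₂ = 0.5 × 533 = 266.5 mol/s; O₂ fed = 266.5 × 2.189 = 583.4 mol/s.
N₂ fed = 583.4 × 79/21 = 2195 mol/s.
Fuel reacted = 0.872 × 533 → ξ = 464.8 mol/s.
Outlet (n = n₀ + ν ξ):
  CO: 533 − 1(464.8) = 68.22
  O₂: 583.4 − 0.5(464.8) = 351
  N₂: 2195 (inert)
  CO₂: 0 + 1(464.8) = 464.8
Total out = 68.22 + 351 + 2195 + 464.8 = 3079 mol/s.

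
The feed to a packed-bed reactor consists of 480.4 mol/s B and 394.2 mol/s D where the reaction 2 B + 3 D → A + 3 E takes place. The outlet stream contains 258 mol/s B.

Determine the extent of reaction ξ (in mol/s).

ξ = 111 mol/s

For B: n = n₀ − 2ξ → 258 = 480.4 − 2ξ, giving ξ = 111.2 mol/s.
Outlet amounts (n = n₀ + ν ξ):
  B: 480.4 − 2(111.2) = 258
  D: 394.2 − 3(111.2) = 60.6
  A: 0 + 1(111.2) = 111.2
  E: 0 + 3(111.2) = 333.6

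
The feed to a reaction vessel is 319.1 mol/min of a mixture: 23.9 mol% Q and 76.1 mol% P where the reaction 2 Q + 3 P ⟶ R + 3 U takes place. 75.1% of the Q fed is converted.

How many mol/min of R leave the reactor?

Q reacted = 0.751 × 76.26 = 57.27 mol/min; ν_Q = −2, so ξ = 57.27/2 = 28.64 mol/min.
Outlet amounts (n = n₀ + ν ξ):
  Q: 76.26 − 2(28.64) = 18.99
  P: 242.8 − 3(28.64) = 156.9
  R: 0 + 1(28.64) = 28.64
  U: 0 + 3(28.64) = 85.91

28.6 mol/min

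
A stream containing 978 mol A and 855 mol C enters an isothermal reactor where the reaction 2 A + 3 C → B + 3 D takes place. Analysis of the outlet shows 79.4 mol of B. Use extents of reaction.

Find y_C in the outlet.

For B: n = n₀ + 1ξ → 79.4 = 0 + 1ξ, giving ξ = 79.4 mol.
Outlet amounts (n = n₀ + ν ξ):
  A: 978 − 2(79.4) = 819.2
  C: 855 − 3(79.4) = 616.8
  B: 0 + 1(79.4) = 79.4
  D: 0 + 3(79.4) = 238.2
Total out = 1754 mol; y_C = 616.8 / 1754 = 0.3517.

0.352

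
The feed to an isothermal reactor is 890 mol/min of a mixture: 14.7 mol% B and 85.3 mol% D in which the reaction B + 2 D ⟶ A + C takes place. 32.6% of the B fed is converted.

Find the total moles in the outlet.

B reacted = 0.326 × 130.8 = 42.65 mol/min; ν_B = −1, so ξ = 42.65/1 = 42.65 mol/min.
Outlet amounts (n = n₀ + ν ξ):
  B: 130.8 − 1(42.65) = 88.18
  D: 759.2 − 2(42.65) = 673.9
  A: 0 + 1(42.65) = 42.65
  C: 0 + 1(42.65) = 42.65
Total out = 88.18 + 673.9 + 42.65 + 42.65 = 847.3 mol/min.

847 mol/min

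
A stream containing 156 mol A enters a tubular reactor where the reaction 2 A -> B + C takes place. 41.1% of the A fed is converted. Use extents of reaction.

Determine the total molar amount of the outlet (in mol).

A reacted = 0.411 × 156 = 64.12 mol; ν_A = −2, so ξ = 64.12/2 = 32.06 mol.
Outlet amounts (n = n₀ + ν ξ):
  A: 156 − 2(32.06) = 91.88
  B: 0 + 1(32.06) = 32.06
  C: 0 + 1(32.06) = 32.06
Total out = 91.88 + 32.06 + 32.06 = 156 mol.

156 mol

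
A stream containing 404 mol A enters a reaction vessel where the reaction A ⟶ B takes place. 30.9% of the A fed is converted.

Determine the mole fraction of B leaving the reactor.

0.309

A reacted = 0.309 × 404 = 124.8 mol; ν_A = −1, so ξ = 124.8/1 = 124.8 mol.
Outlet amounts (n = n₀ + ν ξ):
  A: 404 − 1(124.8) = 279.2
  B: 0 + 1(124.8) = 124.8
Total out = 404 mol; y_B = 124.8 / 404 = 0.309.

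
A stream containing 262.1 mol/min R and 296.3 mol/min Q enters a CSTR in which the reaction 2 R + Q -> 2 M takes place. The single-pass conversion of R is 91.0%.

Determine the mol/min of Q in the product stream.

R reacted = 0.91 × 262.1 = 238.5 mol/min; ν_R = −2, so ξ = 238.5/2 = 119.3 mol/min.
Outlet amounts (n = n₀ + ν ξ):
  R: 262.1 − 2(119.3) = 23.59
  Q: 296.3 − 1(119.3) = 177
  M: 0 + 2(119.3) = 238.5

177 mol/min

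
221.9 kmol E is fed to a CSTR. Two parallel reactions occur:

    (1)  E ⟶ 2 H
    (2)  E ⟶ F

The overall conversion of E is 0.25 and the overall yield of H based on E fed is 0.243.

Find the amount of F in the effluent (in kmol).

Yield of H: 2ξ₁ / 221.9 = 0.243 → ξ₁ = 26.96 kmol.
Conversion of E: 1ξ₁ + 1ξ₂ = 0.25 × 221.9 = 55.48 → ξ₂ = 28.51 kmol.
Outlet amounts (n = n₀ + Σ ν·ξ):
  E: 221.9 − 1(26.96) − 1(28.51) = 166.4
  H: 0 + 2(26.96) = 53.92
  F: 0 + 1(28.51) = 28.51

28.5 kmol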